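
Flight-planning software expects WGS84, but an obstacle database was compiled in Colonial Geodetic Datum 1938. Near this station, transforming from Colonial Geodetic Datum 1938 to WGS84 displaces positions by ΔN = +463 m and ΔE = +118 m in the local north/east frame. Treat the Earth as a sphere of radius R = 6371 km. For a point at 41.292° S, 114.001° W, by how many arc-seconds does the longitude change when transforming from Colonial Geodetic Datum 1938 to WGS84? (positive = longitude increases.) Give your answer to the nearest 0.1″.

Δλ = 5.1″

At latitude -41.292°, cos φ = 0.751356.
One radian of longitude at latitude φ spans R cos φ, so Δλ = ΔE / (R cos φ) = 118.0 / (6371000 × 0.751356) = 2.4651e-05 rad = 5.085″.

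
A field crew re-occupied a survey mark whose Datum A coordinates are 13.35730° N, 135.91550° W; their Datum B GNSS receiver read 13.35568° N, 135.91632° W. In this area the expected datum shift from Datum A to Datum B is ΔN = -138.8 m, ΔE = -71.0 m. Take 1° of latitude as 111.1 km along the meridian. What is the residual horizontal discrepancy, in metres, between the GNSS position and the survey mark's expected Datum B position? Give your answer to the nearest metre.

Observed coordinate differences: Δφ = -0.00162°, Δλ = -0.00082°.
Converting to metres (1° lat = 111100 m, cos φ = 0.972948): observed ΔN = -180.0 m, observed ΔE = -88.6 m.
Subtracting the expected shift leaves a residual of -180.0 − (-138.8) = -41.2 m north and -88.6 − (-71.0) = -17.6 m east.
Residual distance = √((-41.2)² + (-17.6)²) = 44.8 m.

45 m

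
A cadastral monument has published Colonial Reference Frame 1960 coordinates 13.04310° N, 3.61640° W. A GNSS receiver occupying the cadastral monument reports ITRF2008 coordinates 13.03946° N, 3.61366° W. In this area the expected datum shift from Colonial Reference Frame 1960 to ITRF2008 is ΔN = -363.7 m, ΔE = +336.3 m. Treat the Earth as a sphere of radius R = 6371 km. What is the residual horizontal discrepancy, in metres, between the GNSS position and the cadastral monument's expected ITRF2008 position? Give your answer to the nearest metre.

Observed coordinate differences: Δφ = -0.00364°, Δλ = +0.00274°.
Converting to metres (1° lat = 111195 m, cos φ = 0.974201): observed ΔN = -404.7 m, observed ΔE = 296.8 m.
Subtracting the expected shift leaves a residual of -404.7 − (-363.7) = -41.0 m north and 296.8 − (336.3) = -39.5 m east.
Residual distance = √((-41.0)² + (-39.5)²) = 57.0 m.

57 m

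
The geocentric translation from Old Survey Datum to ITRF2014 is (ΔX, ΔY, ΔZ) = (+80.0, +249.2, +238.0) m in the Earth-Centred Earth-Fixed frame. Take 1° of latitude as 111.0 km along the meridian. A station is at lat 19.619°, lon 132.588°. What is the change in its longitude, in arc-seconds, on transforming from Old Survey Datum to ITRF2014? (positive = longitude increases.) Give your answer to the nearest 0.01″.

sin φ = 0.335764, cos φ = 0.941946, sin λ = 0.736239, cos λ = -0.676722.
East component: ΔE = −sin λ·ΔX + cos λ·ΔY = −(0.736239)(80.0) + (-0.676722)(249.2) = -227.54 m.
1° of latitude spans 111000 m; at latitude φ, 1° of longitude spans that × cos φ = 104556.0 m, so Δλ = -227.54 / 104556.0 × 3600 = -7.834″.

Δλ = -7.83″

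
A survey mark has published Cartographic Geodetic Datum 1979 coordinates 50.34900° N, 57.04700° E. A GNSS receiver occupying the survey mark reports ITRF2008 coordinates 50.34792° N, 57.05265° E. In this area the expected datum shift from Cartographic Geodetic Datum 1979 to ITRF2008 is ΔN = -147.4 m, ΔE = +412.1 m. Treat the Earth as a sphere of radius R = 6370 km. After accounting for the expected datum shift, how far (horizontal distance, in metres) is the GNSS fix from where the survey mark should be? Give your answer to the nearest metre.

Observed coordinate differences: Δφ = -0.00108°, Δλ = +0.00565°.
Converting to metres (1° lat = 111177 m, cos φ = 0.638110): observed ΔN = -120.1 m, observed ΔE = 400.8 m.
Subtracting the expected shift leaves a residual of -120.1 − (-147.4) = 27.3 m north and 400.8 − (412.1) = -11.3 m east.
Residual distance = √(27.3² + (-11.3)²) = 29.6 m.

30 m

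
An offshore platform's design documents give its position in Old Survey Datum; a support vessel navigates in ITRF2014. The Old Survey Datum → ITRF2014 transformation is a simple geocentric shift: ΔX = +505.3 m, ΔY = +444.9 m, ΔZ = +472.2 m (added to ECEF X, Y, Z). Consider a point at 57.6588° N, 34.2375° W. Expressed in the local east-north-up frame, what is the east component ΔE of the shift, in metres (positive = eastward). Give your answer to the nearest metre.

ΔE = 652 m

At φ = 57.6588°, λ = -34.2375°: sin φ = 0.844877, cos φ = 0.534960, sin λ = -0.562625, cos λ = 0.826713.
ΔE = −sin λ·ΔX + cos λ·ΔY = −(-0.562625)·(505.3) + (0.826713)·(444.9) = 652.10 m.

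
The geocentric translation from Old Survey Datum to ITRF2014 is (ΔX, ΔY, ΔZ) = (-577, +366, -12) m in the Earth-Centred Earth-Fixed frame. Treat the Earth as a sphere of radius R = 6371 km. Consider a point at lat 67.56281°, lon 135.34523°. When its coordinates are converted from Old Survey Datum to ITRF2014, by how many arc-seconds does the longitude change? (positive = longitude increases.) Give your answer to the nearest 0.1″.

sin φ = 0.924298, cos φ = 0.381670, sin λ = 0.702833, cos λ = -0.711355.
East component: ΔE = −sin λ·ΔX + cos λ·ΔY = −(0.702833)(-577) + (-0.711355)(366) = 145.18 m.
1° of latitude spans πR/180 = 111195 m; at latitude φ, 1° of longitude spans that × cos φ = 42439.8 m, so Δλ = 145.18 / 42439.8 × 3600 = 12.315″.

Δλ = 12.3″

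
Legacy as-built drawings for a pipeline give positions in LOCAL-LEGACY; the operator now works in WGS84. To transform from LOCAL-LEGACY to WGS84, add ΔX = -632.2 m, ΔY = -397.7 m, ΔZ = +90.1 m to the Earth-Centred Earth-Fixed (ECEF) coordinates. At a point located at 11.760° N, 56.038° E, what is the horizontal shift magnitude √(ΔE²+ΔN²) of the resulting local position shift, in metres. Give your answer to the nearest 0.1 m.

378.2 m

The local east axis at (φ, λ) is (−sin λ, cos λ, 0), so ΔE = −sin(56.038°)·(-632.2) + cos(56.038°)·(-397.7) = 302.18 m.
The local north axis is (−sin φ cos λ, −sin φ sin λ, cos φ), giving ΔN = 71.981 + 67.229 + 88.209 = 227.42 m.
Horizontal magnitude = √(ΔE² + ΔN²) = √(302.18² + 227.42²) = 378.20 m.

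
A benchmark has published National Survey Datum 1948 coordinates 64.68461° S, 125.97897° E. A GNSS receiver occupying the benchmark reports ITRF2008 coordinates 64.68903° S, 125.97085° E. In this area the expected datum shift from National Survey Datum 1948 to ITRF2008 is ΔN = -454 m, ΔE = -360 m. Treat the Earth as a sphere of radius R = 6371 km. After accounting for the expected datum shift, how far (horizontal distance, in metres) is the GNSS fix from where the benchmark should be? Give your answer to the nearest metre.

Observed coordinate differences: Δφ = -0.00442°, Δλ = -0.00812°.
Converting to metres (1° lat = 111195 m, cos φ = 0.427601): observed ΔN = -491.5 m, observed ΔE = -386.1 m.
Subtracting the expected shift leaves a residual of -491.5 − (-454) = -37.5 m north and -386.1 − (-360) = -26.1 m east.
Residual distance = √((-37.5)² + (-26.1)²) = 45.7 m.

46 m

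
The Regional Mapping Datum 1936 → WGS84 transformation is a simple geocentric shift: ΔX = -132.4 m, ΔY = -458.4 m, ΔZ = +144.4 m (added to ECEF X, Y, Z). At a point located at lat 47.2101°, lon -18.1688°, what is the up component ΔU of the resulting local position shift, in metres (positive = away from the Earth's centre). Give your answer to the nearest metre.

The local up (radial) axis is (cos φ cos λ, cos φ sin λ, sin φ), giving ΔU = -85.457 + 97.099 + 105.968 = 117.61 m.

ΔU = 118 m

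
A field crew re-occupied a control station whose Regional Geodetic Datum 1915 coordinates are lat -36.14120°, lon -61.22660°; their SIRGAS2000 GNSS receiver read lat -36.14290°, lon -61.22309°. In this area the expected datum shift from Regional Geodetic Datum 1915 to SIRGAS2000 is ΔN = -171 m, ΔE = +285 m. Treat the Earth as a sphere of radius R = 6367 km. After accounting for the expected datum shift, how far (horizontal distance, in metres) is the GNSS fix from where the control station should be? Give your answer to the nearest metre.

Observed coordinate differences: Δφ = -0.00170°, Δλ = +0.00351°.
Converting to metres (1° lat = 111125 m, cos φ = 0.807566): observed ΔN = -188.9 m, observed ΔE = 315.0 m.
Subtracting the expected shift leaves a residual of -188.9 − (-171) = -17.9 m north and 315.0 − (285) = 30.0 m east.
Residual distance = √((-17.9)² + 30.0²) = 34.9 m.

35 m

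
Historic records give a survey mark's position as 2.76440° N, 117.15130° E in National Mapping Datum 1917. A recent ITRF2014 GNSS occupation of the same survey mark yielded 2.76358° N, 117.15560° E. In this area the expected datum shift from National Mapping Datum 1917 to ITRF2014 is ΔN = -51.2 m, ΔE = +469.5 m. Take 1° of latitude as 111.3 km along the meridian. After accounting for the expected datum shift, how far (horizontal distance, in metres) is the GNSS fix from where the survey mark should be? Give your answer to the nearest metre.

Observed coordinate differences: Δφ = -0.00082°, Δλ = +0.00430°.
Converting to metres (1° lat = 111300 m, cos φ = 0.998836): observed ΔN = -91.3 m, observed ΔE = 478.0 m.
Subtracting the expected shift leaves a residual of -91.3 − (-51.2) = -40.1 m north and 478.0 − (469.5) = 8.5 m east.
Residual distance = √((-40.1)² + 8.5²) = 41.0 m.

41 m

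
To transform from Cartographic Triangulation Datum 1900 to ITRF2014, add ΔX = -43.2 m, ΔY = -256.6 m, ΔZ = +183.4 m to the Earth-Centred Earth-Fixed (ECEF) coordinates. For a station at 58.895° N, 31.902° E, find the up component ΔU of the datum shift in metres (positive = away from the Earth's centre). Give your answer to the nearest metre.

ΔU = 68 m

The local up (radial) axis is (cos φ cos λ, cos φ sin λ, sin φ), giving ΔU = -18.946 − 70.055 + 157.031 = 68.03 m.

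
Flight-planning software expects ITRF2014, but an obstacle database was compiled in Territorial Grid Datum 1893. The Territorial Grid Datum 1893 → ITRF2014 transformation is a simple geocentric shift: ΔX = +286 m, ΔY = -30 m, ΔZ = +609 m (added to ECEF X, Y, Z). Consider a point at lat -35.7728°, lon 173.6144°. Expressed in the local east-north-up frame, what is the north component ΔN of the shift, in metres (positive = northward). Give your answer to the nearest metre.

ΔN = 326 m

The local north axis is (−sin φ cos λ, −sin φ sin λ, cos φ), giving ΔN = -166.151 − 1.950 + 494.107 = 326.01 m.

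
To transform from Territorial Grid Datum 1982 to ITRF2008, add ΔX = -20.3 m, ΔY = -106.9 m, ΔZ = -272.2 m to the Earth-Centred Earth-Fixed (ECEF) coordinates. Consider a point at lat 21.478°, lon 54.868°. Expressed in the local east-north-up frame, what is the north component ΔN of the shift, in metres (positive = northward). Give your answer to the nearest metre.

The local north axis is (−sin φ cos λ, −sin φ sin λ, cos φ), giving ΔN = 4.277 + 32.010 − 253.298 = -217.01 m.

ΔN = -217 m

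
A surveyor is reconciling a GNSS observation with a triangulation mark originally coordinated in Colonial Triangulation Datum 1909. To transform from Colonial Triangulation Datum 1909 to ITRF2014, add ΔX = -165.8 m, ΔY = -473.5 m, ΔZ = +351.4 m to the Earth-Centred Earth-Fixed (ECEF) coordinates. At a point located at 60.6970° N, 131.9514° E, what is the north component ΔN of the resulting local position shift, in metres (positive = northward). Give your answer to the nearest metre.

ΔN = 382 m

The local north axis is (−sin φ cos λ, −sin φ sin λ, cos φ), giving ΔN = -96.655 + 307.088 + 171.985 = 382.42 m.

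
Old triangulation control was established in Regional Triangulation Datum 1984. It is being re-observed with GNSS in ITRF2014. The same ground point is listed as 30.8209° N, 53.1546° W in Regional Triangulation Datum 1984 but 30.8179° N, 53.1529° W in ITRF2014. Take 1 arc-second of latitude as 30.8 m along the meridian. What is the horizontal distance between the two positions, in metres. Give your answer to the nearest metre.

370 m

Δφ = 30.8179° − 30.8209° = -0.0030°; Δλ = -53.1529° − -53.1546° = +0.0017°.
1° of latitude = 3600 × 30.80 = 110880 m.
ΔN = Δφ × 110880 = -332.6 m; ΔE = Δλ × 110880 × cos(30.8209°) = +0.0017 × 110880 × 0.858773 = 161.9 m.
Distance = √(ΔE² + ΔN²) = √(161.9² + (-332.6)²) = 369.9 m.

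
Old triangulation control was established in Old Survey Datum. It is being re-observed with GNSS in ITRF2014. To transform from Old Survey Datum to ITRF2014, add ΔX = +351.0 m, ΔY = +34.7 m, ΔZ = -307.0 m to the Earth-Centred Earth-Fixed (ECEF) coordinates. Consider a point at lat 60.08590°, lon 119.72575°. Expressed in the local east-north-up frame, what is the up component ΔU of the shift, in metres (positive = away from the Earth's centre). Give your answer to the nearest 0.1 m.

ΔU = -337.9 m

The local up (radial) axis is (cos φ cos λ, cos φ sin λ, sin φ), giving ΔU = -86.795 + 15.028 − 266.100 = -337.87 m.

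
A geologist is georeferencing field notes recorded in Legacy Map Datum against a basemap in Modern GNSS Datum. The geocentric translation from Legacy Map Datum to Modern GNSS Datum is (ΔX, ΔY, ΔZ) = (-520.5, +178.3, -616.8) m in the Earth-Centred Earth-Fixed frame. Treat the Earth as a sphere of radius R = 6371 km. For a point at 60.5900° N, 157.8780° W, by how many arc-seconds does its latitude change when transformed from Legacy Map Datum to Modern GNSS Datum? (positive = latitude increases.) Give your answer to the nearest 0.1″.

Δφ = -21.5″

sin φ = 0.871128, cos φ = 0.491056, sin λ = -0.376580, cos λ = -0.926384.
North component: ΔN = −sin φ cos λ·ΔX − sin φ sin λ·ΔY + cos φ·ΔZ = −(0.871128)(-0.926384)(-520.5) − (0.871128)(-0.376580)(178.3) + (0.491056)(-616.8) = -664.44 m.
1° of latitude spans πR/180 = 111195 m, so Δφ = -664.44 / 111195 × 3600 = -21.511″.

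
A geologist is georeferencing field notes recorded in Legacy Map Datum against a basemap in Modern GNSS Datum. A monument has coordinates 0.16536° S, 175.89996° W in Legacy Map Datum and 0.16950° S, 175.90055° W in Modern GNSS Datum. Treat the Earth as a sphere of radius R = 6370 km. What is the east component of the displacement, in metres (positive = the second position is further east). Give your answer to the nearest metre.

ΔE = -66 m

Δφ = -0.16950° − -0.16536° = -0.00414°; Δλ = -175.90055° − -175.89996° = -0.00059°.
1° along a meridian = πR/180 = 111177 m.
ΔN = Δφ × 111177 = -460.3 m; ΔE = Δλ × 111177 × cos(-0.16536°) = -0.00059 × 111177 × 0.999996 = -65.6 m.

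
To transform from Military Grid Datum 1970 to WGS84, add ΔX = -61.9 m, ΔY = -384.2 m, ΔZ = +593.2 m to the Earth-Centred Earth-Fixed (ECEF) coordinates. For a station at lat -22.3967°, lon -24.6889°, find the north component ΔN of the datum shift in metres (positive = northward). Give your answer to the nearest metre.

At φ = -22.3967°, λ = -24.6889°: sin φ = -0.381017, cos φ = 0.924568, sin λ = -0.417691, cos λ = 0.908589.
ΔN = −sin φ cos λ·ΔX − sin φ sin λ·ΔY + cos φ·ΔZ = −(-0.381017)(0.908589)(-61.9) − (-0.381017)(-0.417691)(-384.2) + (0.924568)(593.2) = 588.17 m.

ΔN = 588 m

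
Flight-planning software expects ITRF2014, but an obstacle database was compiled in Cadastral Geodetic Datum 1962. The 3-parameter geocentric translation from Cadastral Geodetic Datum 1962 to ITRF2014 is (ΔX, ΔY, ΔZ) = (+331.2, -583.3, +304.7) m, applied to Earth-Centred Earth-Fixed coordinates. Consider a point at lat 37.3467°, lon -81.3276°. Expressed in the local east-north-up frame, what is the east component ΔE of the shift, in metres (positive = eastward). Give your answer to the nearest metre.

At φ = 37.3467°, λ = -81.3276°: sin φ = 0.606637, cos φ = 0.794979, sin λ = -0.988567, cos λ = 0.150785.
ΔE = −sin λ·ΔX + cos λ·ΔY = −(-0.988567)·(331.2) + (0.150785)·(-583.3) = 239.46 m.

ΔE = 239 m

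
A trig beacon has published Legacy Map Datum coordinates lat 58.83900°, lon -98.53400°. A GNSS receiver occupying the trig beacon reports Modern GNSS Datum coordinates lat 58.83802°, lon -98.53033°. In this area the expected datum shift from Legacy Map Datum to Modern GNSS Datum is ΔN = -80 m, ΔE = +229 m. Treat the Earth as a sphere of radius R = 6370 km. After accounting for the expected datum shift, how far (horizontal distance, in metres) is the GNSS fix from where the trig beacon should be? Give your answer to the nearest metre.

Observed coordinate differences: Δφ = -0.00098°, Δλ = +0.00367°.
Converting to metres (1° lat = 111177 m, cos φ = 0.517445): observed ΔN = -109.0 m, observed ΔE = 211.1 m.
Subtracting the expected shift leaves a residual of -109.0 − (-80) = -29.0 m north and 211.1 − (229) = -17.9 m east.
Residual distance = √((-29.0)² + (-17.9)²) = 34.0 m.

34 m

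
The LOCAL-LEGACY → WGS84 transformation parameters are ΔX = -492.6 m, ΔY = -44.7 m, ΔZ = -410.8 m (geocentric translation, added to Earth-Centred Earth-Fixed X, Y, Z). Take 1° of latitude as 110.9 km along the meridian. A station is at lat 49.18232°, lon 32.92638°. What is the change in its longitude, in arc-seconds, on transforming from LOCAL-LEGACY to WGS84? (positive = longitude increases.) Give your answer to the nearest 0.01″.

Δλ = 11.43″

sin φ = 0.756793, cos φ = 0.653654, sin λ = 0.543561, cos λ = 0.839370.
East component: ΔE = −sin λ·ΔX + cos λ·ΔY = −(0.543561)(-492.6) + (0.839370)(-44.7) = 230.24 m.
1° of latitude spans 110900 m; at latitude φ, 1° of longitude spans that × cos φ = 72490.2 m, so Δλ = 230.24 / 72490.2 × 3600 = 11.434″.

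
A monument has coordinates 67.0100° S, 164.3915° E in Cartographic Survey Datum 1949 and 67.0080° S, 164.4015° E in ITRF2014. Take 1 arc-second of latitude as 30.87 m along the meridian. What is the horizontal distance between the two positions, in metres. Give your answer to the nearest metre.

Δφ = -67.0080° − -67.0100° = +0.0020°; Δλ = 164.4015° − 164.3915° = +0.0100°.
1° of latitude = 3600 × 30.87 = 111132 m.
ΔN = Δφ × 111132 = 222.3 m; ΔE = Δλ × 111132 × cos(-67.0100°) = +0.0100 × 111132 × 0.390570 = 434.0 m.
Distance = √(ΔE² + ΔN²) = √(434.0² + 222.3²) = 487.6 m.

488 m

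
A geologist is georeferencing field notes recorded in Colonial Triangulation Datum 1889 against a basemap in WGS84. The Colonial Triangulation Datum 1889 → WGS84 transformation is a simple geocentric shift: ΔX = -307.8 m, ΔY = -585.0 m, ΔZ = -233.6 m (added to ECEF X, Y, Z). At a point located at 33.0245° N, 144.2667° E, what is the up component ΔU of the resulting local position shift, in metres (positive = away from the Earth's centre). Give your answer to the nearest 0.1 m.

ΔU = -204.3 m

At φ = 33.0245°, λ = 144.2667°: sin φ = 0.544998, cos φ = 0.838438, sin λ = 0.584013, cos λ = -0.811744.
ΔU = cos φ cos λ·ΔX + cos φ sin λ·ΔY + sin φ·ΔZ = (0.838438)(-0.811744)(-307.8) + (0.838438)(0.584013)(-585.0) + (0.544998)(-233.6) = -204.27 m.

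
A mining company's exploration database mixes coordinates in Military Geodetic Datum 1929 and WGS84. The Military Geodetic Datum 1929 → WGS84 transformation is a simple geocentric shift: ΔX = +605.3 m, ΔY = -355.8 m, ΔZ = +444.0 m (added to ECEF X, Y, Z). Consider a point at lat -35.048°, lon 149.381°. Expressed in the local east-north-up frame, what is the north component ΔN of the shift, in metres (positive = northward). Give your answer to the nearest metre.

ΔN = -40 m

At φ = -35.048°, λ = 149.381°: sin φ = -0.574262, cos φ = 0.818671, sin λ = 0.509327, cos λ = -0.860573.
ΔN = −sin φ cos λ·ΔX − sin φ sin λ·ΔY + cos φ·ΔZ = −(-0.574262)(-0.860573)(605.3) − (-0.574262)(0.509327)(-355.8) + (0.818671)(444.0) = -39.71 m.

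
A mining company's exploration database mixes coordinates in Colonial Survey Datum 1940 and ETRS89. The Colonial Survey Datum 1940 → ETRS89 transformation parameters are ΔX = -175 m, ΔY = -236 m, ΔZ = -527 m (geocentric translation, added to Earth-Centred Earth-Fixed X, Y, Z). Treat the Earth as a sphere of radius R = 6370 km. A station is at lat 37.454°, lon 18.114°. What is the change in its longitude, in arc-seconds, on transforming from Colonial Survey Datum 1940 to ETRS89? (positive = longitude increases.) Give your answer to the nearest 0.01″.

sin φ = 0.608124, cos φ = 0.793842, sin λ = 0.310909, cos λ = 0.950440.
East component: ΔE = −sin λ·ΔX + cos λ·ΔY = −(0.310909)(-175) + (0.950440)(-236) = -169.89 m.
1° of latitude spans πR/180 = 111177 m; at latitude φ, 1° of longitude spans that × cos φ = 88257.3 m, so Δλ = -169.89 / 88257.3 × 3600 = -6.930″.

Δλ = -6.93″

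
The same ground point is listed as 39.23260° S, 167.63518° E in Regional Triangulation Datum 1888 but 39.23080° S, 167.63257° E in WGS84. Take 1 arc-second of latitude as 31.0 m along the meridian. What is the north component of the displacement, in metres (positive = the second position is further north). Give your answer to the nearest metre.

Δφ = -39.23080° − -39.23260° = +0.00180°; Δλ = 167.63257° − 167.63518° = -0.00261°.
1° of latitude = 3600 × 31.00 = 111600 m.
ΔN = Δφ × 111600 = 200.9 m; ΔE = Δλ × 111600 × cos(-39.23260°) = -0.00261 × 111600 × 0.774585 = -225.6 m.

ΔN = 201 m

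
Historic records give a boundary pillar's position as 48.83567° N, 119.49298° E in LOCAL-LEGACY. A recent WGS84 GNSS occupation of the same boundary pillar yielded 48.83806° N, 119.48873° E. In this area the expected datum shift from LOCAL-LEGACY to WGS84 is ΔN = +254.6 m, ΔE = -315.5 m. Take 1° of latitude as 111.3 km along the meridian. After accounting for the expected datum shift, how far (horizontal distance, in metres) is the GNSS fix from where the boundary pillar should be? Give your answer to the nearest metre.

Observed coordinate differences: Δφ = +0.00239°, Δλ = -0.00425°.
Converting to metres (1° lat = 111300 m, cos φ = 0.658221): observed ΔN = 266.0 m, observed ΔE = -311.4 m.
Subtracting the expected shift leaves a residual of 266.0 − (254.6) = 11.4 m north and -311.4 − (-315.5) = 4.1 m east.
Residual distance = √(11.4² + 4.1²) = 12.1 m.

12 m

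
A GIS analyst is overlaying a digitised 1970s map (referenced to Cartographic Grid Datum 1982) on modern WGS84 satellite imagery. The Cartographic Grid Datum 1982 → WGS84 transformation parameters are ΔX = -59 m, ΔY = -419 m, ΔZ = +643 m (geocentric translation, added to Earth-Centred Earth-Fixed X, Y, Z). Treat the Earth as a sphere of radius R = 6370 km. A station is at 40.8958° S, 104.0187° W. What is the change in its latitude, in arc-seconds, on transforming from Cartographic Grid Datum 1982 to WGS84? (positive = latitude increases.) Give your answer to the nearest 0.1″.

Δφ = 24.7″

sin φ = -0.654685, cos φ = 0.755901, sin λ = -0.970217, cos λ = -0.242239.
North component: ΔN = −sin φ cos λ·ΔX − sin φ sin λ·ΔY + cos φ·ΔZ = −(-0.654685)(-0.242239)(-59) − (-0.654685)(-0.970217)(-419) + (0.755901)(643) = 761.54 m.
1° of latitude spans πR/180 = 111177 m, so Δφ = 761.54 / 111177 × 3600 = 24.659″.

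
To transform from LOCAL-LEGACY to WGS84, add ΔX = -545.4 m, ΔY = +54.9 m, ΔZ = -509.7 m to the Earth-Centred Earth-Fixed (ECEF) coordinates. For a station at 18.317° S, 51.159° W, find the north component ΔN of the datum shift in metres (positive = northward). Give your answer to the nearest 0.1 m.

ΔN = -604.8 m

The local north axis is (−sin φ cos λ, −sin φ sin λ, cos φ), giving ΔN = -107.499 − 13.439 − 483.875 = -604.81 m.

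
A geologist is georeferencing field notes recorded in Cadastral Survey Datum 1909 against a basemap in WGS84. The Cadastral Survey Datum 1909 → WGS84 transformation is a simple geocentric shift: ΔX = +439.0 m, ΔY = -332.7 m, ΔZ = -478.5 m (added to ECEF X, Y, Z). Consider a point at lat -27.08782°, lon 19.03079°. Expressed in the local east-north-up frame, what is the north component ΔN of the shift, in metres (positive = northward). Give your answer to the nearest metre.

ΔN = -286 m

The local north axis is (−sin φ cos λ, −sin φ sin λ, cos φ), giving ΔN = 188.975 − 49.400 − 426.013 = -286.44 m.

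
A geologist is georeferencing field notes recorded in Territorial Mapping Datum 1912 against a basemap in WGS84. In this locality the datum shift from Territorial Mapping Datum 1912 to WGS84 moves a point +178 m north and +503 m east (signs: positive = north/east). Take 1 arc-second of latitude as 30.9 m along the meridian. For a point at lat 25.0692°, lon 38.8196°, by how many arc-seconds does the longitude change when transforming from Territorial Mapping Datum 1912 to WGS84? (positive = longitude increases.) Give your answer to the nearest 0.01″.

At latitude 25.0692°, cos φ = 0.905797.
1″ of longitude at this latitude = 30.90 × cos φ = 27.9891 m, so Δλ = 503.0 / 27.9891 = 17.971″.

Δλ = 17.97″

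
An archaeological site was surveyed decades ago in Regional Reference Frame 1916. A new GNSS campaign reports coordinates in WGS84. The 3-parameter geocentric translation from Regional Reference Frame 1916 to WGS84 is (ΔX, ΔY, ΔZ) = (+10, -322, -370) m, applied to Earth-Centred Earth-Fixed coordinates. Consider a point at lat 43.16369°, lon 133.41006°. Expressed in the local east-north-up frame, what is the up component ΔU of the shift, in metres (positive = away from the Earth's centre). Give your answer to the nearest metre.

The local up (radial) axis is (cos φ cos λ, cos φ sin λ, sin φ), giving ΔU = -5.013 − 170.620 − 253.111 = -428.74 m.

ΔU = -429 m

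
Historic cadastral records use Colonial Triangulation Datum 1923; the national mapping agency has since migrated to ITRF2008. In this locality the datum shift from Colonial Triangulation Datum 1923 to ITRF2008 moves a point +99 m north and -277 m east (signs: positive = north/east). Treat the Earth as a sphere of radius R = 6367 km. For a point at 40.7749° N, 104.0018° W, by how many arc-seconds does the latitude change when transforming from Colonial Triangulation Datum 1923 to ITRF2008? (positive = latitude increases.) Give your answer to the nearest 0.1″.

Δφ = 3.2″

On a sphere of radius R, 1 rad of latitude = R, so Δφ = ΔN / R = 99.0 / 6367000 = 1.5549e-05 rad = 3.207″.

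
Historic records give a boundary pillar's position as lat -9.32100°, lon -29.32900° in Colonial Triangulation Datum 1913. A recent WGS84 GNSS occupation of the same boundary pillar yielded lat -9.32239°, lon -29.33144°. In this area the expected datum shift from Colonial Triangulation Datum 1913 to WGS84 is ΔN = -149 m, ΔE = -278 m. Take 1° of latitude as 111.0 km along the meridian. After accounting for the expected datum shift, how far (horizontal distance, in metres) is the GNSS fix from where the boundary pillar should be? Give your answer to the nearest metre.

Observed coordinate differences: Δφ = -0.00139°, Δλ = -0.00244°.
Converting to metres (1° lat = 111000 m, cos φ = 0.986796): observed ΔN = -154.3 m, observed ΔE = -267.3 m.
Subtracting the expected shift leaves a residual of -154.3 − (-149) = -5.3 m north and -267.3 − (-278) = 10.7 m east.
Residual distance = √((-5.3)² + 10.7²) = 12.0 m.

12 m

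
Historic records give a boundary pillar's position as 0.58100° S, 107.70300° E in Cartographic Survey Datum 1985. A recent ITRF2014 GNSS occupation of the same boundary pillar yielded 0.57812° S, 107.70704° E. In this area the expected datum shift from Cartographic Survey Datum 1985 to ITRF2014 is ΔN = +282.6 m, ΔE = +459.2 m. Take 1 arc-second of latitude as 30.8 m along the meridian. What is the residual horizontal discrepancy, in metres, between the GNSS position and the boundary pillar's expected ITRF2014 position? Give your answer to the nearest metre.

Observed coordinate differences: Δφ = +0.00288°, Δλ = +0.00404°.
Converting to metres (1° lat = 110880 m, cos φ = 0.999949): observed ΔN = 319.3 m, observed ΔE = 447.9 m.
Subtracting the expected shift leaves a residual of 319.3 − (282.6) = 36.7 m north and 447.9 − (459.2) = -11.3 m east.
Residual distance = √(36.7² + (-11.3)²) = 38.4 m.

38 m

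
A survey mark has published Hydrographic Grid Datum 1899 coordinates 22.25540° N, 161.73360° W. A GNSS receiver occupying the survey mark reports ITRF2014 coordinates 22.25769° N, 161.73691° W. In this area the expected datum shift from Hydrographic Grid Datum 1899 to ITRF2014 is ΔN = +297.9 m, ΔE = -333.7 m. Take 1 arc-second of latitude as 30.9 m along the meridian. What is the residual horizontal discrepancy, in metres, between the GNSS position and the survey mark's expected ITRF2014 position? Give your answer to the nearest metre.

44 m

Observed coordinate differences: Δφ = +0.00229°, Δλ = -0.00331°.
Converting to metres (1° lat = 111240 m, cos φ = 0.925505): observed ΔN = 254.7 m, observed ΔE = -340.8 m.
Subtracting the expected shift leaves a residual of 254.7 − (297.9) = -43.2 m north and -340.8 − (-333.7) = -7.1 m east.
Residual distance = √((-43.2)² + (-7.1)²) = 43.7 m.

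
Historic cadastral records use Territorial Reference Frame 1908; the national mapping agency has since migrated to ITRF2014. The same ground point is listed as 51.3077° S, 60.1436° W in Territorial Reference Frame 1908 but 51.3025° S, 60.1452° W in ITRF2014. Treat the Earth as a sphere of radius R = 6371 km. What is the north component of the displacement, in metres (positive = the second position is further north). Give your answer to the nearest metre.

ΔN = 578 m

Δφ = -51.3025° − -51.3077° = +0.0052°; Δλ = -60.1452° − -60.1436° = -0.0016°.
1° along a meridian = πR/180 = 111195 m.
ΔN = Δφ × 111195 = 578.2 m; ΔE = Δλ × 111195 × cos(-51.3077°) = -0.0016 × 111195 × 0.625138 = -111.2 m.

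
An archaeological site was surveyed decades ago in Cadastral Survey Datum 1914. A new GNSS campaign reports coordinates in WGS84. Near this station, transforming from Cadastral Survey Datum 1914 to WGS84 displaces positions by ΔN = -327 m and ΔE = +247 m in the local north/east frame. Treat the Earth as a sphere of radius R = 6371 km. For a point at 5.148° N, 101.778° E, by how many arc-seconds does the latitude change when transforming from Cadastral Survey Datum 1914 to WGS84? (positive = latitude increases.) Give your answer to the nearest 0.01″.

Δφ = -10.59″

On a sphere of radius R, 1 rad of latitude = R, so Δφ = ΔN / R = -327.0 / 6371000 = -5.1326e-05 rad = -10.587″.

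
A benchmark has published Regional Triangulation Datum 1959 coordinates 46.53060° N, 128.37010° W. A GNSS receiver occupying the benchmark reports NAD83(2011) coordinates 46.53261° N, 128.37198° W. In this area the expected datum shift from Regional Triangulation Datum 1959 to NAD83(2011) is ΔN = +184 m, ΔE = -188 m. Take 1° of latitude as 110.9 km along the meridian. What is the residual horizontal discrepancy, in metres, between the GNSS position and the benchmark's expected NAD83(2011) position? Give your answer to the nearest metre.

Observed coordinate differences: Δφ = +0.00201°, Δλ = -0.00188°.
Converting to metres (1° lat = 110900 m, cos φ = 0.687967): observed ΔN = 222.9 m, observed ΔE = -143.4 m.
Subtracting the expected shift leaves a residual of 222.9 − (184) = 38.9 m north and -143.4 − (-188) = 44.6 m east.
Residual distance = √(38.9² + 44.6²) = 59.2 m.

59 m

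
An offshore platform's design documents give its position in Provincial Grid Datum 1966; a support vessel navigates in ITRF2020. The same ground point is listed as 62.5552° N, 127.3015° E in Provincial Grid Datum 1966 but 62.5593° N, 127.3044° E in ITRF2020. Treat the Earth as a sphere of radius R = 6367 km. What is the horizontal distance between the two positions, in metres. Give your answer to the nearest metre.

Δφ = 62.5593° − 62.5552° = +0.0041°; Δλ = 127.3044° − 127.3015° = +0.0029°.
1° along a meridian = πR/180 = 111125 m.
ΔN = Δφ × 111125 = 455.6 m; ΔE = Δλ × 111125 × cos(62.5552°) = +0.0029 × 111125 × 0.460894 = 148.5 m.
Distance = √(ΔE² + ΔN²) = √(148.5² + 455.6²) = 479.2 m.

479 m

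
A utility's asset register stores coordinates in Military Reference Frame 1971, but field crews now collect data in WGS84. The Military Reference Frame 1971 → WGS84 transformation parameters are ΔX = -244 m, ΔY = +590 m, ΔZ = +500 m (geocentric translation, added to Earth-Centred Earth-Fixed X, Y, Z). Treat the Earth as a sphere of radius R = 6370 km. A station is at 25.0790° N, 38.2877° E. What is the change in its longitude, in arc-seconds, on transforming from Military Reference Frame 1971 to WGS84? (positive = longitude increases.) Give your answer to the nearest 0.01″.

Δλ = 21.96″

sin φ = 0.423867, cos φ = 0.905724, sin λ = 0.619611, cos λ = 0.784909.
East component: ΔE = −sin λ·ΔX + cos λ·ΔY = −(0.619611)(-244) + (0.784909)(590) = 614.28 m.
1° of latitude spans πR/180 = 111177 m; at latitude φ, 1° of longitude spans that × cos φ = 100696.1 m, so Δλ = 614.28 / 100696.1 × 3600 = 21.961″.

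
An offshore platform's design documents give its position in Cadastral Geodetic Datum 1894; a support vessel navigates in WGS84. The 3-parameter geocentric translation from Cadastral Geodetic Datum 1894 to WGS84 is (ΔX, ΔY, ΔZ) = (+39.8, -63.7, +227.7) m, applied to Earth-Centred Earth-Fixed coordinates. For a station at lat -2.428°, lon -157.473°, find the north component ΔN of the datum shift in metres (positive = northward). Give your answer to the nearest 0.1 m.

ΔN = 227.0 m

At φ = -2.428°, λ = -157.473°: sin φ = -0.042364, cos φ = 0.999102, sin λ = -0.383119, cos λ = -0.923699.
ΔN = −sin φ cos λ·ΔX − sin φ sin λ·ΔY + cos φ·ΔZ = −(-0.042364)(-0.923699)(39.8) − (-0.042364)(-0.383119)(-63.7) + (0.999102)(227.7) = 226.97 m.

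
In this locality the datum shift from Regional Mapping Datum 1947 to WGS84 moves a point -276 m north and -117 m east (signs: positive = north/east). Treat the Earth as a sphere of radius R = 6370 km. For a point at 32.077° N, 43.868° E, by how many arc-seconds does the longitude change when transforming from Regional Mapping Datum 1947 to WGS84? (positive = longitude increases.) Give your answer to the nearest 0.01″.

At latitude 32.077°, cos φ = 0.847335.
One radian of longitude at latitude φ spans R cos φ, so Δλ = ΔE / (R cos φ) = -117.0 / (6370000 × 0.847335) = -2.1677e-05 rad = -4.471″.

Δλ = -4.47″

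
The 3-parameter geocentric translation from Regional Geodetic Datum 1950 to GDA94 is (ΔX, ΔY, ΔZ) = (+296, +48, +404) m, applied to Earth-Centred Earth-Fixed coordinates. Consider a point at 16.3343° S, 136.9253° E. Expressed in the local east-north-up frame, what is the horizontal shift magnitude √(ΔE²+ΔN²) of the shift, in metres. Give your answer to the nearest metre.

The local east axis at (φ, λ) is (−sin λ, cos λ, 0), so ΔE = −sin(136.9253°)·296 + cos(136.9253°)·48 = -237.22 m.
The local north axis is (−sin φ cos λ, −sin φ sin λ, cos φ), giving ΔN = -60.809 + 9.220 + 387.693 = 336.10 m.
Horizontal magnitude = √(ΔE² + ΔN²) = √((-237.22)² + 336.10²) = 411.38 m.

411 m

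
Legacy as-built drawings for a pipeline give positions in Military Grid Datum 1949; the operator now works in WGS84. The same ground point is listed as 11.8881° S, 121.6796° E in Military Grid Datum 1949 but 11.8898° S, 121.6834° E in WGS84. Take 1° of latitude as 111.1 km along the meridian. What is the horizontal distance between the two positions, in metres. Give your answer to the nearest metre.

454 m

Δφ = -11.8898° − -11.8881° = -0.0017°; Δλ = 121.6834° − 121.6796° = +0.0038°.
ΔN = Δφ × 111100 = -188.9 m; ΔE = Δλ × 111100 × cos(-11.8881°) = +0.0038 × 111100 × 0.978552 = 413.1 m.
Distance = √(ΔE² + ΔN²) = √(413.1² + (-188.9)²) = 454.3 m.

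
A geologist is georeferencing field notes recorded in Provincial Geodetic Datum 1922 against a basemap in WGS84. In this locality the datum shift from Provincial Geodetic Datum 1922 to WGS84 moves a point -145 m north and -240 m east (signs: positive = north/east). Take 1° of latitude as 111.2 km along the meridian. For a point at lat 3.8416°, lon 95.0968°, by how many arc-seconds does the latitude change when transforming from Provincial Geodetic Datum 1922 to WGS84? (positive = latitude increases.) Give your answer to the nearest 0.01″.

Δφ = -4.69″

1° of latitude = 111.2 km, so Δφ = -145.0 / 111200 = -0.0013040° = -4.694″.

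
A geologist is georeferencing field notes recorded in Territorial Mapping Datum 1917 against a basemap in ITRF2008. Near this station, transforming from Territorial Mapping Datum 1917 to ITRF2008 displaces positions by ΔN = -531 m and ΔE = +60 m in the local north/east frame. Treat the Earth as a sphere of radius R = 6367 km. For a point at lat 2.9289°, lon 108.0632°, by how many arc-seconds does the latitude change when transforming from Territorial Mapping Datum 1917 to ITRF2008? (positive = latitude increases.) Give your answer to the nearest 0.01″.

On a sphere of radius R, 1 rad of latitude = R, so Δφ = ΔN / R = -531.0 / 6367000 = -8.3399e-05 rad = -17.202″.

Δφ = -17.20″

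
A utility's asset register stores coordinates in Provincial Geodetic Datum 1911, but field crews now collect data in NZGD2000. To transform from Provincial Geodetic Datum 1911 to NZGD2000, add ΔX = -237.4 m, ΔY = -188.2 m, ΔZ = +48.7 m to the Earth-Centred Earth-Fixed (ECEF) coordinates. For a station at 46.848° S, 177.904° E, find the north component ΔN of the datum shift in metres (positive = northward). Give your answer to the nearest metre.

ΔN = 201 m

At φ = -46.848°, λ = 177.904°: sin φ = -0.729542, cos φ = 0.683936, sin λ = 0.036574, cos λ = -0.999331.
ΔN = −sin φ cos λ·ΔX − sin φ sin λ·ΔY + cos φ·ΔZ = −(-0.729542)(-0.999331)(-237.4) − (-0.729542)(0.036574)(-188.2) + (0.683936)(48.7) = 201.36 m.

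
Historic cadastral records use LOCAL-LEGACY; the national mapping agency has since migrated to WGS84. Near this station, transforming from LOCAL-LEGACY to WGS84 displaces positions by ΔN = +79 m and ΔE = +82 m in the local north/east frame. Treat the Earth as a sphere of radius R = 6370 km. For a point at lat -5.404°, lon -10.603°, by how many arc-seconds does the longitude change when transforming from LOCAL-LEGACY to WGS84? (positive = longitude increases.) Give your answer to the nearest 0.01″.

Δλ = 2.67″

At latitude -5.404°, cos φ = 0.995555.
One radian of longitude at latitude φ spans R cos φ, so Δλ = ΔE / (R cos φ) = 82.0 / (6370000 × 0.995555) = 1.2930e-05 rad = 2.667″.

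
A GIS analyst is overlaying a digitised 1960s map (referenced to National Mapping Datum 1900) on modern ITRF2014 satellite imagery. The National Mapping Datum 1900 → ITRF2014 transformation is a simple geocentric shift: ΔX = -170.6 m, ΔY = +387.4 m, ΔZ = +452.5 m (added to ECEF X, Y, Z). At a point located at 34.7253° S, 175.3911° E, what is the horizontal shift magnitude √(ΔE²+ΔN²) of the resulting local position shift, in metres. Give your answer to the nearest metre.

613 m

At φ = -34.7253°, λ = 175.3911°: sin φ = -0.569643, cos φ = 0.821893, sin λ = 0.080354, cos λ = -0.996766.
ΔE = −sin λ·ΔX + cos λ·ΔY = −(0.080354)·(-170.6) + (-0.996766)·(387.4) = -372.44 m.
ΔN = −sin φ cos λ·ΔX − sin φ sin λ·ΔY + cos φ·ΔZ = −(-0.569643)(-0.996766)(-170.6) − (-0.569643)(0.080354)(387.4) + (0.821893)(452.5) = 486.51 m.
Horizontal magnitude = √(ΔE² + ΔN²) = √((-372.44)² + 486.51²) = 612.70 m.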